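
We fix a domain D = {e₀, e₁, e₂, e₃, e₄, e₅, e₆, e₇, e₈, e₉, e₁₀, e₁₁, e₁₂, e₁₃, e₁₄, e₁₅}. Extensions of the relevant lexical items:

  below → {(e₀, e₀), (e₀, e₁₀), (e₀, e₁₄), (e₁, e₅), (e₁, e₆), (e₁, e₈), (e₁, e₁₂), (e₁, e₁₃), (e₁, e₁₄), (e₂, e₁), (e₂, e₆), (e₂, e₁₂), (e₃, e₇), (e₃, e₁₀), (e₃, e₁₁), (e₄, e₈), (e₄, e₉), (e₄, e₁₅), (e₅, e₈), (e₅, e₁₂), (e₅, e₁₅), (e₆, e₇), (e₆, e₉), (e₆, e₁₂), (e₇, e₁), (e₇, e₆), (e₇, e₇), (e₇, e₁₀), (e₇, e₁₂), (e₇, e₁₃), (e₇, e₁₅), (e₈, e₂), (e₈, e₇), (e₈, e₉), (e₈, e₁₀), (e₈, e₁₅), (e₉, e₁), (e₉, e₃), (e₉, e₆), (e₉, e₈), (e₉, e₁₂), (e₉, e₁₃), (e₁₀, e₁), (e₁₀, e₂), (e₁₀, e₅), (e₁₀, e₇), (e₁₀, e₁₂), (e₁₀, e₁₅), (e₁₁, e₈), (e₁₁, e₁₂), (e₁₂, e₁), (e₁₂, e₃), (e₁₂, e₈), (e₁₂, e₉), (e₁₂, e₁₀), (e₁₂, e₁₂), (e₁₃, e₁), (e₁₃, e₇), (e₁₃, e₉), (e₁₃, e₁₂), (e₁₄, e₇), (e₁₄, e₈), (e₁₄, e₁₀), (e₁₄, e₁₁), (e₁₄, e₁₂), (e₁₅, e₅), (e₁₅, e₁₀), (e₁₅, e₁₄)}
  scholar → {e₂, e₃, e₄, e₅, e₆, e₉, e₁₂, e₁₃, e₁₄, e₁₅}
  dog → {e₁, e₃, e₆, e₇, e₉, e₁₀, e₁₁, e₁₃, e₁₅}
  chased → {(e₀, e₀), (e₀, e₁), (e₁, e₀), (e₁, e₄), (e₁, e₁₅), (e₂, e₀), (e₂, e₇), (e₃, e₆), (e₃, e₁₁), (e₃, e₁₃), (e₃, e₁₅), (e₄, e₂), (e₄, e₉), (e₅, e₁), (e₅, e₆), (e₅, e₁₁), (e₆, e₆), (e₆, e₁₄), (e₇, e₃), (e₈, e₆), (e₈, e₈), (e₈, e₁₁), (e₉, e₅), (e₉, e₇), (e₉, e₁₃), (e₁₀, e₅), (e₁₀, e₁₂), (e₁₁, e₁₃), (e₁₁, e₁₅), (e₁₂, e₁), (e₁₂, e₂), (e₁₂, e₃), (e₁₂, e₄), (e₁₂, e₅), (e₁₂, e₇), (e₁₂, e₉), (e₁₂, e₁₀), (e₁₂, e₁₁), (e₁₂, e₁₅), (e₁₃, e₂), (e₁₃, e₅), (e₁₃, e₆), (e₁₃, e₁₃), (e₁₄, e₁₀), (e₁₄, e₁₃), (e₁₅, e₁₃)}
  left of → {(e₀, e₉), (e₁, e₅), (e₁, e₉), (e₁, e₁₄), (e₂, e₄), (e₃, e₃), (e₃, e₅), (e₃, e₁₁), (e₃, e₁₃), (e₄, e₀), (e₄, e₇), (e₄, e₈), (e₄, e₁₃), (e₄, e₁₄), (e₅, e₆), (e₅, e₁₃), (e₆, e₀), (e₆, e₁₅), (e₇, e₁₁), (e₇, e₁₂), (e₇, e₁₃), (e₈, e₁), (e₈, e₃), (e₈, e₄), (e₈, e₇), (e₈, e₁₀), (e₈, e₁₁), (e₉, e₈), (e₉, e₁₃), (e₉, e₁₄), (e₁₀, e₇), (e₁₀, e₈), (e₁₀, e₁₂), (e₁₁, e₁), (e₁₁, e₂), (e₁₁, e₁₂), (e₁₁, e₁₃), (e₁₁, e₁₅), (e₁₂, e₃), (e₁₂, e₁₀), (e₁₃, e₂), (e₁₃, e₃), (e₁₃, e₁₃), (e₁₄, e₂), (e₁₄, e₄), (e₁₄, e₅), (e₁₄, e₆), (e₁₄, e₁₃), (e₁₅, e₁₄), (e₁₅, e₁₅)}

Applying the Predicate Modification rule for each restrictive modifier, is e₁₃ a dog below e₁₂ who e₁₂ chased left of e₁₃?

⟦below e₁₂⟧ = {x : ⟨x, e₁₂⟩ ∈ ⟦below⟧} = {e₁, e₂, e₅, e₆, e₇, e₉, e₁₀, e₁₁, e₁₂, e₁₃, e₁₄}
⟦who e₁₂ chased⟧ = {x : ⟨e₁₂, x⟩ ∈ ⟦chased⟧} = {e₁, e₂, e₃, e₄, e₅, e₇, e₉, e₁₀, e₁₁, e₁₅}
⟦left of e₁₃⟧ = {x : ⟨x, e₁₃⟩ ∈ ⟦left of⟧} = {e₃, e₄, e₅, e₇, e₉, e₁₁, e₁₃, e₁₄}
⟦dog⟧ = {e₁, e₃, e₆, e₇, e₉, e₁₀, e₁₁, e₁₃, e₁₅}
… ∩ ⟦below e₁₂⟧ = {e₁, e₃, e₆, e₇, e₉, e₁₀, e₁₁, e₁₃, e₁₅} ∩ {e₁, e₂, e₅, e₆, e₇, e₉, e₁₀, e₁₁, e₁₂, e₁₃, e₁₄} = {e₁, e₆, e₇, e₉, e₁₀, e₁₁, e₁₃}
… ∩ ⟦who e₁₂ chased⟧ = {e₁, e₆, e₇, e₉, e₁₀, e₁₁, e₁₃} ∩ {e₁, e₂, e₃, e₄, e₅, e₇, e₉, e₁₀, e₁₁, e₁₅} = {e₁, e₇, e₉, e₁₀, e₁₁}
… ∩ ⟦left of e₁₃⟧ = {e₁, e₇, e₉, e₁₀, e₁₁} ∩ {e₃, e₄, e₅, e₇, e₉, e₁₁, e₁₃, e₁₄} = {e₇, e₉, e₁₁}
⟦dog below e₁₂ who e₁₂ chased left of e₁₃⟧ = {e₇, e₉, e₁₁}; e₁₃ ∉ this set.

no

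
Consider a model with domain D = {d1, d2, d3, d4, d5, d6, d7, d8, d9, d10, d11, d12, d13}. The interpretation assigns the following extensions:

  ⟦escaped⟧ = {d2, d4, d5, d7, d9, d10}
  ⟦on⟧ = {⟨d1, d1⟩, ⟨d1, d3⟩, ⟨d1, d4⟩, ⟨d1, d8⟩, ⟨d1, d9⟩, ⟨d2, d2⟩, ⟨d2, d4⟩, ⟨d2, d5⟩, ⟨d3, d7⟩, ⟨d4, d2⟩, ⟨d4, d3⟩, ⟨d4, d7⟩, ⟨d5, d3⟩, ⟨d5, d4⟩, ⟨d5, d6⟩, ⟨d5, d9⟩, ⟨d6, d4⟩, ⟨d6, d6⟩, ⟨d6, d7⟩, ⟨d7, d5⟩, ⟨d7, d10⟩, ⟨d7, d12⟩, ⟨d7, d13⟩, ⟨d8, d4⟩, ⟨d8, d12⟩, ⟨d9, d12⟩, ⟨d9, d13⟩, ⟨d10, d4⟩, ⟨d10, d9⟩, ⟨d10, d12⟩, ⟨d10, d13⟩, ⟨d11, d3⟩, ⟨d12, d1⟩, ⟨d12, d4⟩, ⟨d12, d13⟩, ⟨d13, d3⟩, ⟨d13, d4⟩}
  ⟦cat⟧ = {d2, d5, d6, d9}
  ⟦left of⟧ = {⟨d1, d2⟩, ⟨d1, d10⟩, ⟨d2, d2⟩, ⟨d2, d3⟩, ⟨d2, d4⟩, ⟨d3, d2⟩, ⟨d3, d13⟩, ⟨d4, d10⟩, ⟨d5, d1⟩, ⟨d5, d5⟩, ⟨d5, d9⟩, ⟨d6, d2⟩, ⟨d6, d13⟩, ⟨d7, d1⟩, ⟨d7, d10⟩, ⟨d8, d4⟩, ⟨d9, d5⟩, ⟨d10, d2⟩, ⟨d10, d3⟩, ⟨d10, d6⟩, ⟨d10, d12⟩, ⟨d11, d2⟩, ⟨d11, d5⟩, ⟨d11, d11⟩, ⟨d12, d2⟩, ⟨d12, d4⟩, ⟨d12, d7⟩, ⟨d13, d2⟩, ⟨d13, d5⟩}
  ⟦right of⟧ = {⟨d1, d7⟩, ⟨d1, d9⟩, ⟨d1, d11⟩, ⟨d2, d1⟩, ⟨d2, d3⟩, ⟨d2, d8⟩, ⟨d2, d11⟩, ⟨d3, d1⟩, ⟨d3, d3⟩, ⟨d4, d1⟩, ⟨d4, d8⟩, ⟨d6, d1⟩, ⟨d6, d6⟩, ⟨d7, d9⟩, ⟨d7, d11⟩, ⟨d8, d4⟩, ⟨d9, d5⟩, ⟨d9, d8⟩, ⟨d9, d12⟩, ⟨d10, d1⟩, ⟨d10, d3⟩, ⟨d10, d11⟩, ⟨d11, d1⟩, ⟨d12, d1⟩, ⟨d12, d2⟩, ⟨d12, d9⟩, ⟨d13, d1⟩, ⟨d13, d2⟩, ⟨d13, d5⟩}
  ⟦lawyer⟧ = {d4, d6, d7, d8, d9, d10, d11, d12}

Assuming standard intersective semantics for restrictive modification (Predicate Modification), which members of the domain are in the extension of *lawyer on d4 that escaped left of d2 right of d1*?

⟦on d4⟧ = {x : ⟨x, d4⟩ ∈ ⟦on⟧} = {d1, d2, d5, d6, d8, d10, d12, d13}
⟦that escaped⟧ = ⟦escaped⟧ = {d2, d4, d5, d7, d9, d10}
⟦left of d2⟧ = {x : ⟨x, d2⟩ ∈ ⟦left of⟧} = {d1, d2, d3, d6, d10, d11, d12, d13}
⟦right of d1⟧ = {x : ⟨x, d1⟩ ∈ ⟦right of⟧} = {d2, d3, d4, d6, d10, d11, d12, d13}
⟦lawyer⟧ = {d4, d6, d7, d8, d9, d10, d11, d12}
… ∩ ⟦on d4⟧ = {d4, d6, d7, d8, d9, d10, d11, d12} ∩ {d1, d2, d5, d6, d8, d10, d12, d13} = {d6, d8, d10, d12}
… ∩ ⟦that escaped⟧ = {d6, d8, d10, d12} ∩ {d2, d4, d5, d7, d9, d10} = {d10}
… ∩ ⟦left of d2⟧ = {d10} ∩ {d1, d2, d3, d6, d10, d11, d12, d13} = {d10}
… ∩ ⟦right of d1⟧ = {d10} ∩ {d2, d3, d4, d6, d10, d11, d12, d13} = {d10}
So ⟦lawyer on d4 that escaped left of d2 right of d1⟧ = {d10}.

{d10}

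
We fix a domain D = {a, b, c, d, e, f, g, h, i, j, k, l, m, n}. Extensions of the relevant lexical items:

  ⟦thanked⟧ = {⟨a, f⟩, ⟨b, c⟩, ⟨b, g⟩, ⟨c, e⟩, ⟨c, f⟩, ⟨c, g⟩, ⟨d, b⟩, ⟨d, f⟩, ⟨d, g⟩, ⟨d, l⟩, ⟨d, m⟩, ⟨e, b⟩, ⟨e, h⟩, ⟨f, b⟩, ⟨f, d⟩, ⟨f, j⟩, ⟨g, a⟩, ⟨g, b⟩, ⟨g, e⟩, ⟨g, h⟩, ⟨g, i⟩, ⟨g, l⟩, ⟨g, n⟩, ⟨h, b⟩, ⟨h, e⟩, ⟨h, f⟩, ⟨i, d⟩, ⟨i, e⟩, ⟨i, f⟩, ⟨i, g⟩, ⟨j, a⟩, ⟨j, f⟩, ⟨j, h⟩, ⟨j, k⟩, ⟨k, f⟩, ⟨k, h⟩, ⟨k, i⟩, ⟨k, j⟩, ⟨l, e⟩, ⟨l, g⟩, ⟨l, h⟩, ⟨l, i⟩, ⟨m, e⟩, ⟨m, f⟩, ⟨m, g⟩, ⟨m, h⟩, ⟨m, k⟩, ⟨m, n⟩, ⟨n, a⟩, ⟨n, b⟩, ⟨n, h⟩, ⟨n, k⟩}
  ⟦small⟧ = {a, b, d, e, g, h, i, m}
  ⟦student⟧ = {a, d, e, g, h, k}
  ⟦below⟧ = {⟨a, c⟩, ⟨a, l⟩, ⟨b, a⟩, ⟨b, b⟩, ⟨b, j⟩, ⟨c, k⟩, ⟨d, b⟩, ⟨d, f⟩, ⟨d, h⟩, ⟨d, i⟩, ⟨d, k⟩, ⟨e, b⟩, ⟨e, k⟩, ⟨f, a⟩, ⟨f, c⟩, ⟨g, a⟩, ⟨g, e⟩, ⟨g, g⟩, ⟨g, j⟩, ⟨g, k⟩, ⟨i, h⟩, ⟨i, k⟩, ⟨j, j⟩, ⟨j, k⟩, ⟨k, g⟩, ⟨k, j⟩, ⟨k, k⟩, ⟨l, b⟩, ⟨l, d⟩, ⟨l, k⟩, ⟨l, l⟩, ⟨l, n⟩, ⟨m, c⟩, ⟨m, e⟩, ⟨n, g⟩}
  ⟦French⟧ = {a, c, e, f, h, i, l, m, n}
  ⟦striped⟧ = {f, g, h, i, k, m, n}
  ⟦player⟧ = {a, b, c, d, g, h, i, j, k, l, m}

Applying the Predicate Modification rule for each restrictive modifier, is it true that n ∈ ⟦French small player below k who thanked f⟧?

⟦below k⟧ = {x : ⟨x, k⟩ ∈ ⟦below⟧} = {c, d, e, g, i, j, k, l}
⟦who thanked f⟧ = {x : ⟨x, f⟩ ∈ ⟦thanked⟧} = {a, c, d, h, i, j, k, m}
⟦player⟧ = {a, b, c, d, g, h, i, j, k, l, m}
… ∩ ⟦below k⟧ = {a, b, c, d, g, h, i, j, k, l, m} ∩ {c, d, e, g, i, j, k, l} = {c, d, g, i, j, k, l}
… ∩ ⟦who thanked f⟧ = {c, d, g, i, j, k, l} ∩ {a, c, d, h, i, j, k, m} = {c, d, i, j, k}
… ∩ ⟦French⟧ = {c, d, i, j, k} ∩ {a, c, e, f, h, i, l, m, n} = {c, i}
… ∩ ⟦small⟧ = {c, i} ∩ {a, b, d, e, g, h, i, m} = {i}
⟦French small player below k who thanked f⟧ = {i}; n ∉ this set.

no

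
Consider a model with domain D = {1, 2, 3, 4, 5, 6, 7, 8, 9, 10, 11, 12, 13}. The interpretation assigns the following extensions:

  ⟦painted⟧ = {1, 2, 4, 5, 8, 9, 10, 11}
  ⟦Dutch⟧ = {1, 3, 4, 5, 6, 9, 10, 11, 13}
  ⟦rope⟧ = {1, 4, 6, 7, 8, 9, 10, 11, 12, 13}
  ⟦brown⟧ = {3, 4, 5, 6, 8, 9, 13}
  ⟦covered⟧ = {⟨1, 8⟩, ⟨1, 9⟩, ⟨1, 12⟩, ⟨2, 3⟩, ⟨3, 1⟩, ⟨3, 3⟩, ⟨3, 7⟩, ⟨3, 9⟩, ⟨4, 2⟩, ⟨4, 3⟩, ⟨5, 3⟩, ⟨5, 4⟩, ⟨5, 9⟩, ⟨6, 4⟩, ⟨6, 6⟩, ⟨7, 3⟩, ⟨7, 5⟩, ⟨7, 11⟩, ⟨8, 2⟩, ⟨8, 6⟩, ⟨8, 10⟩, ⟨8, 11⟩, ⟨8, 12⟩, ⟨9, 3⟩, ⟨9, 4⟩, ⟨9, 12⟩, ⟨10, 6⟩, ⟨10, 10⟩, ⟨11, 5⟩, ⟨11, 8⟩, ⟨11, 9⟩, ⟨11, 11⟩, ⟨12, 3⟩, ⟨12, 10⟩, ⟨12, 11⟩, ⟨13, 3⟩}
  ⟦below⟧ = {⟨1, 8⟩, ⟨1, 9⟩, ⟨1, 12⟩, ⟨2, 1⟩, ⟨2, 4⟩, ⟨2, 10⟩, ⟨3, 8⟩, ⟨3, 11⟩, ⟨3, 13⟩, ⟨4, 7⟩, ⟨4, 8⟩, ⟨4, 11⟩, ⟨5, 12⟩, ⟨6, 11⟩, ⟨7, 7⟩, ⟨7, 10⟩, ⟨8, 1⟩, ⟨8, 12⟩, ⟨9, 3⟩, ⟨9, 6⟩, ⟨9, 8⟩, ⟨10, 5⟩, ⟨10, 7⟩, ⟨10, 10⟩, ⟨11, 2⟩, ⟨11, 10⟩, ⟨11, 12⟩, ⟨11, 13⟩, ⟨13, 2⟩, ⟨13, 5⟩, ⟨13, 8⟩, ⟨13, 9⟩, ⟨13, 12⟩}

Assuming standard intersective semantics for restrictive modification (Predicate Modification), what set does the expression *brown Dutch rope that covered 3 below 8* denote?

⟦that covered 3⟧ = {x : ⟨x, 3⟩ ∈ ⟦covered⟧} = {2, 3, 4, 5, 7, 9, 12, 13}
⟦below 8⟧ = {x : ⟨x, 8⟩ ∈ ⟦below⟧} = {1, 3, 4, 9, 13}
⟦rope⟧ = {1, 4, 6, 7, 8, 9, 10, 11, 12, 13}
… ∩ ⟦that covered 3⟧ = {1, 4, 6, 7, 8, 9, 10, 11, 12, 13} ∩ {2, 3, 4, 5, 7, 9, 12, 13} = {4, 7, 9, 12, 13}
… ∩ ⟦below 8⟧ = {4, 7, 9, 12, 13} ∩ {1, 3, 4, 9, 13} = {4, 9, 13}
… ∩ ⟦brown⟧ = {4, 9, 13} ∩ {3, 4, 5, 6, 8, 9, 13} = {4, 9, 13}
… ∩ ⟦Dutch⟧ = {4, 9, 13} ∩ {1, 3, 4, 5, 6, 9, 10, 11, 13} = {4, 9, 13}
So ⟦brown Dutch rope that covered 3 below 8⟧ = {4, 9, 13}.

{4, 9, 13}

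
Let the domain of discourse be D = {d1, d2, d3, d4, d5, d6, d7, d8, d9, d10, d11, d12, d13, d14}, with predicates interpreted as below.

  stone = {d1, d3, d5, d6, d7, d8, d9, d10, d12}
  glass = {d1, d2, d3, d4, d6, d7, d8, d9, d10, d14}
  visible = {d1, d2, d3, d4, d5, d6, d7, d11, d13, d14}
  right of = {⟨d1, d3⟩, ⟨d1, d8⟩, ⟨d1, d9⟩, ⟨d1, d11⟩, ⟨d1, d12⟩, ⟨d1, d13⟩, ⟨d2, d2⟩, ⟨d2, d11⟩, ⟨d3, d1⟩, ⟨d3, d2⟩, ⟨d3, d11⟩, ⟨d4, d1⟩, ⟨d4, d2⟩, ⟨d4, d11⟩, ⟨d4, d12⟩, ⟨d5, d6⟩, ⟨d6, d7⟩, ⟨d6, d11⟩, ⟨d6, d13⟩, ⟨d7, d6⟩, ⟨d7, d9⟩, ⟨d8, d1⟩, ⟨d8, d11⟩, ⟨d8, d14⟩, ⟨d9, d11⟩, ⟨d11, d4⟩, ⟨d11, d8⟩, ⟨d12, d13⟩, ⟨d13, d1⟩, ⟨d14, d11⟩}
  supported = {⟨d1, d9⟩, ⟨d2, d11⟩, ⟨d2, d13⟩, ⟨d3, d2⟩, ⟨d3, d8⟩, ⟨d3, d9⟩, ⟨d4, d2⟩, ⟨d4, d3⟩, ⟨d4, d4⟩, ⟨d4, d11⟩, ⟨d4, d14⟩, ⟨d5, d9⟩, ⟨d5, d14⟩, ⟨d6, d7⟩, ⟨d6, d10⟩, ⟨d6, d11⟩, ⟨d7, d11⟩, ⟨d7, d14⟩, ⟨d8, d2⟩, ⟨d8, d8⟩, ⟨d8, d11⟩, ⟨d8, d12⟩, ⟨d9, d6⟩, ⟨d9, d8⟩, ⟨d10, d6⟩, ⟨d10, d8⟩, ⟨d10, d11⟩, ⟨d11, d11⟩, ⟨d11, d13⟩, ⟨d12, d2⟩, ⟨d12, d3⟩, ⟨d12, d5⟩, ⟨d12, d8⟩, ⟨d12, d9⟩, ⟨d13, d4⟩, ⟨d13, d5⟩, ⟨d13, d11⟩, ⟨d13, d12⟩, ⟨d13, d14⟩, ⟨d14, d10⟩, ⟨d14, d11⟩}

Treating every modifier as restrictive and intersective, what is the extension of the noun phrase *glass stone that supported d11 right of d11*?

⟦that supported d11⟧ = {x : ⟨x, d11⟩ ∈ ⟦supported⟧} = {d2, d4, d6, d7, d8, d10, d11, d13, d14}
⟦right of d11⟧ = {x : ⟨x, d11⟩ ∈ ⟦right of⟧} = {d1, d2, d3, d4, d6, d8, d9, d14}
⟦stone⟧ = {d1, d3, d5, d6, d7, d8, d9, d10, d12}
… ∩ ⟦that supported d11⟧ = {d1, d3, d5, d6, d7, d8, d9, d10, d12} ∩ {d2, d4, d6, d7, d8, d10, d11, d13, d14} = {d6, d7, d8, d10}
… ∩ ⟦right of d11⟧ = {d6, d7, d8, d10} ∩ {d1, d2, d3, d4, d6, d8, d9, d14} = {d6, d8}
… ∩ ⟦glass⟧ = {d6, d8} ∩ {d1, d2, d3, d4, d6, d7, d8, d9, d10, d14} = {d6, d8}
So ⟦glass stone that supported d11 right of d11⟧ = {d6, d8}.

{d6, d8}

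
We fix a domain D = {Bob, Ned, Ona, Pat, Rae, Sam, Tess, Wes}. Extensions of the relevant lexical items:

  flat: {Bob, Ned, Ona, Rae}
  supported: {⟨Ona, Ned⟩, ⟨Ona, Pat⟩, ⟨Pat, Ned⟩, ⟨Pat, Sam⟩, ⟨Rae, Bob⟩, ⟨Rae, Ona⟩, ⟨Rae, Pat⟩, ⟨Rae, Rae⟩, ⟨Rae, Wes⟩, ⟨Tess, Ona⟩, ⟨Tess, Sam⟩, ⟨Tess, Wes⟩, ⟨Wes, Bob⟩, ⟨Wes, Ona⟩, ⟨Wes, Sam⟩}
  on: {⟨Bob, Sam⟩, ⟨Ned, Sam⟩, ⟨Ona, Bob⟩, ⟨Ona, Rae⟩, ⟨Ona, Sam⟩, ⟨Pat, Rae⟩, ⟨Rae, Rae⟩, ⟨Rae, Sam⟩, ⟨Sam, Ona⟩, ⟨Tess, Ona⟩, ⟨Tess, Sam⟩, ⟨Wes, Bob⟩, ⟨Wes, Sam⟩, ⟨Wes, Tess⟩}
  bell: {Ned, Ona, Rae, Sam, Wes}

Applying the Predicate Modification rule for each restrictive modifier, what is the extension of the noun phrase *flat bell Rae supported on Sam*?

{Ona, Rae}

⟦Rae supported⟧ = {x : ⟨Rae, x⟩ ∈ ⟦supported⟧} = {Bob, Ona, Pat, Rae, Wes}
⟦on Sam⟧ = {x : ⟨x, Sam⟩ ∈ ⟦on⟧} = {Bob, Ned, Ona, Rae, Tess, Wes}
⟦bell⟧ = {Ned, Ona, Rae, Sam, Wes}
… ∩ ⟦Rae supported⟧ = {Ned, Ona, Rae, Sam, Wes} ∩ {Bob, Ona, Pat, Rae, Wes} = {Ona, Rae, Wes}
… ∩ ⟦on Sam⟧ = {Ona, Rae, Wes} ∩ {Bob, Ned, Ona, Rae, Tess, Wes} = {Ona, Rae, Wes}
… ∩ ⟦flat⟧ = {Ona, Rae, Wes} ∩ {Bob, Ned, Ona, Rae} = {Ona, Rae}
So ⟦flat bell Rae supported on Sam⟧ = {Ona, Rae}.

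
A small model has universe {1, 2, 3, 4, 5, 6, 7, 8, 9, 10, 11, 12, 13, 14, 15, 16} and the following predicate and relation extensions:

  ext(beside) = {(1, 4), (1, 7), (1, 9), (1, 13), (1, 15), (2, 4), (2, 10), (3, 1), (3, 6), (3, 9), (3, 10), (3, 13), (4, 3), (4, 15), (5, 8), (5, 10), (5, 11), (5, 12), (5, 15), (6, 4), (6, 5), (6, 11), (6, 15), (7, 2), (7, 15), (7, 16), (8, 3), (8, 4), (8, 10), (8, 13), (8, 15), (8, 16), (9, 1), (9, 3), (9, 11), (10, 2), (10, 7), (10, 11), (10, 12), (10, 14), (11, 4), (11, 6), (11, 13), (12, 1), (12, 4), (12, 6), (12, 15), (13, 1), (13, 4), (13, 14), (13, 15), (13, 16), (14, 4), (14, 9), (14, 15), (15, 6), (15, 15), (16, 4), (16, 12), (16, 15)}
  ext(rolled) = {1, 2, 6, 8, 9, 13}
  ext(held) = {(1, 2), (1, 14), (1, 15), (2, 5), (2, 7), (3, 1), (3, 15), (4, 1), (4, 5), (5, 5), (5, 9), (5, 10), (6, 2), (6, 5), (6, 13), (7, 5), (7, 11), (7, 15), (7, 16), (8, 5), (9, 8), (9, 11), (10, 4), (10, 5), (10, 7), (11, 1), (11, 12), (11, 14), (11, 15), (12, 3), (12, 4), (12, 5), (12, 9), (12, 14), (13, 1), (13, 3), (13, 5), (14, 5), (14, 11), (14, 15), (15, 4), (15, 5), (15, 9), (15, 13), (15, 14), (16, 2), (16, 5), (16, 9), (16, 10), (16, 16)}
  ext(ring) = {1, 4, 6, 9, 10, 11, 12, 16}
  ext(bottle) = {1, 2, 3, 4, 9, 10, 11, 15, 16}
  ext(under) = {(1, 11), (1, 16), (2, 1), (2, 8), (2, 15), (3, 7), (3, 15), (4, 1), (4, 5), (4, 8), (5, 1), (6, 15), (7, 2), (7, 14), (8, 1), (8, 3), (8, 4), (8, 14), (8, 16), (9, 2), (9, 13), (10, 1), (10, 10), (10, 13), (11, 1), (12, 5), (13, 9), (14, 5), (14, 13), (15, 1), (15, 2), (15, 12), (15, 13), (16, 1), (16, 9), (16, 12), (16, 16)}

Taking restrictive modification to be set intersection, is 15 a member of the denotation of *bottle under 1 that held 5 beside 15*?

⟦under 1⟧ = {x : ⟨x, 1⟩ ∈ ⟦under⟧} = {2, 4, 5, 8, 10, 11, 15, 16}
⟦that held 5⟧ = {x : ⟨x, 5⟩ ∈ ⟦held⟧} = {2, 4, 5, 6, 7, 8, 10, 12, 13, 14, 15, 16}
⟦beside 15⟧ = {x : ⟨x, 15⟩ ∈ ⟦beside⟧} = {1, 4, 5, 6, 7, 8, 12, 13, 14, 15, 16}
⟦bottle⟧ = {1, 2, 3, 4, 9, 10, 11, 15, 16}
… ∩ ⟦under 1⟧ = {1, 2, 3, 4, 9, 10, 11, 15, 16} ∩ {2, 4, 5, 8, 10, 11, 15, 16} = {2, 4, 10, 11, 15, 16}
… ∩ ⟦that held 5⟧ = {2, 4, 10, 11, 15, 16} ∩ {2, 4, 5, 6, 7, 8, 10, 12, 13, 14, 15, 16} = {2, 4, 10, 15, 16}
… ∩ ⟦beside 15⟧ = {2, 4, 10, 15, 16} ∩ {1, 4, 5, 6, 7, 8, 12, 13, 14, 15, 16} = {4, 15, 16}
⟦bottle under 1 that held 5 beside 15⟧ = {4, 15, 16}; 15 ∈ this set.

yes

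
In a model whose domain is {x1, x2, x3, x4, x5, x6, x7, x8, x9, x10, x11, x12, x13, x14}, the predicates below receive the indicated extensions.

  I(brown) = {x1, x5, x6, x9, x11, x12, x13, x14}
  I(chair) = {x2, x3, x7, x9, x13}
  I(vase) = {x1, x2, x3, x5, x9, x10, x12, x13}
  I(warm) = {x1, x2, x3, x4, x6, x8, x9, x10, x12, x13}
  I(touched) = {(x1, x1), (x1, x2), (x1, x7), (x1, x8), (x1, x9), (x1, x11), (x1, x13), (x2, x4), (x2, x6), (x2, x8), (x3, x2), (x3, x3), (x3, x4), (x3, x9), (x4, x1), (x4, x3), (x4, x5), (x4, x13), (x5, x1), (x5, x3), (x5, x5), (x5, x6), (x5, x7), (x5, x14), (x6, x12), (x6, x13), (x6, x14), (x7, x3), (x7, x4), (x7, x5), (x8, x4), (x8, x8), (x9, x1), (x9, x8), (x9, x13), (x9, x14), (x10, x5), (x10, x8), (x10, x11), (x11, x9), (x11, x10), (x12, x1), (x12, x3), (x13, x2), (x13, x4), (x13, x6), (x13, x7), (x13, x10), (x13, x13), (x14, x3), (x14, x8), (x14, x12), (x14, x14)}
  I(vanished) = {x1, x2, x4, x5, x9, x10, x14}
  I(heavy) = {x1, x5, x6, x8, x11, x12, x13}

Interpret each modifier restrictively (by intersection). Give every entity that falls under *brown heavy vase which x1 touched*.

⟦which x1 touched⟧ = {x : ⟨x1, x⟩ ∈ ⟦touched⟧} = {x1, x2, x7, x8, x9, x11, x13}
⟦vase⟧ = {x1, x2, x3, x5, x9, x10, x12, x13}
… ∩ ⟦which x1 touched⟧ = {x1, x2, x3, x5, x9, x10, x12, x13} ∩ {x1, x2, x7, x8, x9, x11, x13} = {x1, x2, x9, x13}
… ∩ ⟦brown⟧ = {x1, x2, x9, x13} ∩ {x1, x5, x6, x9, x11, x12, x13, x14} = {x1, x9, x13}
… ∩ ⟦heavy⟧ = {x1, x9, x13} ∩ {x1, x5, x6, x8, x11, x12, x13} = {x1, x13}
So ⟦brown heavy vase which x1 touched⟧ = {x1, x13}.

{x1, x13}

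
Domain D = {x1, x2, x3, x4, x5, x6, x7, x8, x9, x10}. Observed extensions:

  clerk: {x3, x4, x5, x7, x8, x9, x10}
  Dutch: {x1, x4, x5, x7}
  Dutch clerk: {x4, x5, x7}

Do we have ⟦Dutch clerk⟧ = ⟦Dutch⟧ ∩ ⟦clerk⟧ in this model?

⟦Dutch⟧ ∩ ⟦clerk⟧ = {x1, x4, x5, x7} ∩ {x3, x4, x5, x7, x8, x9, x10} = {x4, x5, x7}
Observed ⟦Dutch clerk⟧ = {x4, x5, x7}.
These coincide, so the modifier is intersective here.

yes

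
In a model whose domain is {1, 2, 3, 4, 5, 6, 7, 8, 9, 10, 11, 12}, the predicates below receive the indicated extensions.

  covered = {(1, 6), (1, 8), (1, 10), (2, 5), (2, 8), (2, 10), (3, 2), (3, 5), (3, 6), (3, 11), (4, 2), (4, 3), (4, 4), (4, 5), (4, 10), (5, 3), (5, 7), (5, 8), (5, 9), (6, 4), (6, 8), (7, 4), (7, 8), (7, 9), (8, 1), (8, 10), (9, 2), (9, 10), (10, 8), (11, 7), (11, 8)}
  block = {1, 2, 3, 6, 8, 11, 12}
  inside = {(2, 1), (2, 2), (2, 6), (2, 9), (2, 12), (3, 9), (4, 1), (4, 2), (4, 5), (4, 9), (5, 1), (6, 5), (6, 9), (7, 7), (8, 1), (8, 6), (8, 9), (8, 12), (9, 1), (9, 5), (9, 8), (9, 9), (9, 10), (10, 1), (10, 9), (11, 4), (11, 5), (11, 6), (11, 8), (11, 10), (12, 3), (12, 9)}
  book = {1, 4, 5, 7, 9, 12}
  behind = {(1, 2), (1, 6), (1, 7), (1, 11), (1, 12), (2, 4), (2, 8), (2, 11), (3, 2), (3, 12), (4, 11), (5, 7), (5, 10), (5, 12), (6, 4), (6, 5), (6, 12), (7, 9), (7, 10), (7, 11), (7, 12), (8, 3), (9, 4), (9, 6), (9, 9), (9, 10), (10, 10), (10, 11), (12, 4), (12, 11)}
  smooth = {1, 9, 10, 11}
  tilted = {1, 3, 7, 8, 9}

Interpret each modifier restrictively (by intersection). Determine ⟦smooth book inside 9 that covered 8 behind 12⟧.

{ }

⟦inside 9⟧ = {x : ⟨x, 9⟩ ∈ ⟦inside⟧} = {2, 3, 4, 6, 8, 9, 10, 12}
⟦that covered 8⟧ = {x : ⟨x, 8⟩ ∈ ⟦covered⟧} = {1, 2, 5, 6, 7, 10, 11}
⟦behind 12⟧ = {x : ⟨x, 12⟩ ∈ ⟦behind⟧} = {1, 3, 5, 6, 7}
⟦book⟧ = {1, 4, 5, 7, 9, 12}
… ∩ ⟦inside 9⟧ = {1, 4, 5, 7, 9, 12} ∩ {2, 3, 4, 6, 8, 9, 10, 12} = {4, 9, 12}
… ∩ ⟦that covered 8⟧ = {4, 9, 12} ∩ {1, 2, 5, 6, 7, 10, 11} = ∅
… ∩ ⟦behind 12⟧ = ∅ ∩ {1, 3, 5, 6, 7} = ∅
… ∩ ⟦smooth⟧ = ∅ ∩ {1, 9, 10, 11} = ∅
So ⟦smooth book inside 9 that covered 8 behind 12⟧ = { }.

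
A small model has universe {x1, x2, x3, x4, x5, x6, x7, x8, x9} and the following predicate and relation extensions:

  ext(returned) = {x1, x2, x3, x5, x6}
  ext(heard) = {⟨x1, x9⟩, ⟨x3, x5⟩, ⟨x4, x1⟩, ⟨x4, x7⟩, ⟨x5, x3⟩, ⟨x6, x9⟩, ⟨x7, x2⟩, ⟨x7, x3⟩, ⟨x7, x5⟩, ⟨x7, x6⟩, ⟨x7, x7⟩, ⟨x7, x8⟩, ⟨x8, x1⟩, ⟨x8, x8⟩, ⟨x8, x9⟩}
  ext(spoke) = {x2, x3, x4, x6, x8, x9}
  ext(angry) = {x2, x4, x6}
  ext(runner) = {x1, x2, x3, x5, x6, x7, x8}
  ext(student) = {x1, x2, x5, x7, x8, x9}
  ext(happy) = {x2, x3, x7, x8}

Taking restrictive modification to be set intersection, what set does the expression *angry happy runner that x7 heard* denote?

{x2}

⟦that x7 heard⟧ = {x : ⟨x7, x⟩ ∈ ⟦heard⟧} = {x2, x3, x5, x6, x7, x8}
⟦runner⟧ = {x1, x2, x3, x5, x6, x7, x8}
… ∩ ⟦that x7 heard⟧ = {x1, x2, x3, x5, x6, x7, x8} ∩ {x2, x3, x5, x6, x7, x8} = {x2, x3, x5, x6, x7, x8}
… ∩ ⟦angry⟧ = {x2, x3, x5, x6, x7, x8} ∩ {x2, x4, x6} = {x2, x6}
… ∩ ⟦happy⟧ = {x2, x6} ∩ {x2, x3, x7, x8} = {x2}
So ⟦angry happy runner that x7 heard⟧ = {x2}.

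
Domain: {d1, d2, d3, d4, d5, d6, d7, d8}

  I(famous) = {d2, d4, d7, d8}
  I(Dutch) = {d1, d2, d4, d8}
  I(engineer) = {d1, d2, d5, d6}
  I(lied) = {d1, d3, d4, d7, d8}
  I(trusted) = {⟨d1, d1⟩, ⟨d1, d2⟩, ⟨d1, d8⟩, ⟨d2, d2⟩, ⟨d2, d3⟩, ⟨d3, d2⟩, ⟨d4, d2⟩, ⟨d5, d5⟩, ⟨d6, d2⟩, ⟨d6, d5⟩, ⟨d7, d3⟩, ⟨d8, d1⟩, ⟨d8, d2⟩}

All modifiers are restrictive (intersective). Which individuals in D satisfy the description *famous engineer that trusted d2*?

⟦that trusted d2⟧ = {x : ⟨x, d2⟩ ∈ ⟦trusted⟧} = {d1, d2, d3, d4, d6, d8}
⟦engineer⟧ = {d1, d2, d5, d6}
… ∩ ⟦that trusted d2⟧ = {d1, d2, d5, d6} ∩ {d1, d2, d3, d4, d6, d8} = {d1, d2, d6}
… ∩ ⟦famous⟧ = {d1, d2, d6} ∩ {d2, d4, d7, d8} = {d2}
So ⟦famous engineer that trusted d2⟧ = {d2}.

{d2}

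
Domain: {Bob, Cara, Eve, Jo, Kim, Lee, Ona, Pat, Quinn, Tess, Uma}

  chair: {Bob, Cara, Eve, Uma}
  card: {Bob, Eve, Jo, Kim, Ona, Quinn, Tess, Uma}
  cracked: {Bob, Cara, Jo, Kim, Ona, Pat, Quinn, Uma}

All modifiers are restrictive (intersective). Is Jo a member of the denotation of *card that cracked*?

yes

⟦that cracked⟧ = ⟦cracked⟧ = {Bob, Cara, Jo, Kim, Ona, Pat, Quinn, Uma}
⟦card⟧ = {Bob, Eve, Jo, Kim, Ona, Quinn, Tess, Uma}
… ∩ ⟦that cracked⟧ = {Bob, Eve, Jo, Kim, Ona, Quinn, Tess, Uma} ∩ {Bob, Cara, Jo, Kim, Ona, Pat, Quinn, Uma} = {Bob, Jo, Kim, Ona, Quinn, Uma}
⟦card that cracked⟧ = {Bob, Jo, Kim, Ona, Quinn, Uma}; Jo ∈ this set.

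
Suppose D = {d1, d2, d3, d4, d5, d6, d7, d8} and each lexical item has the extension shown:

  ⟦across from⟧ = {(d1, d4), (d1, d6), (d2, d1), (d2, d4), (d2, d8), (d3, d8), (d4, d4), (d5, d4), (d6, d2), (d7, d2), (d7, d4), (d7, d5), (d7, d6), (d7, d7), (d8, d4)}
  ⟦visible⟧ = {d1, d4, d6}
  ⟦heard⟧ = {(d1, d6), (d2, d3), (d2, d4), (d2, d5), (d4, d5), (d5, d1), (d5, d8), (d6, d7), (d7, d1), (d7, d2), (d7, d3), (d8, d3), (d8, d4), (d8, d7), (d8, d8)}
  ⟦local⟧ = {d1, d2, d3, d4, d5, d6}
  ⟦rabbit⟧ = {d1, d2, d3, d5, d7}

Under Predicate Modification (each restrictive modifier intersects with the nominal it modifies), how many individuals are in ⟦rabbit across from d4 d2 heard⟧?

⟦across from d4⟧ = {x : ⟨x, d4⟩ ∈ ⟦across from⟧} = {d1, d2, d4, d5, d7, d8}
⟦d2 heard⟧ = {x : ⟨d2, x⟩ ∈ ⟦heard⟧} = {d3, d4, d5}
⟦rabbit⟧ = {d1, d2, d3, d5, d7}
… ∩ ⟦across from d4⟧ = {d1, d2, d3, d5, d7} ∩ {d1, d2, d4, d5, d7, d8} = {d1, d2, d5, d7}
… ∩ ⟦d2 heard⟧ = {d1, d2, d5, d7} ∩ {d3, d4, d5} = {d5}
⟦rabbit across from d4 d2 heard⟧ = {d5}, so the cardinality is 1.

1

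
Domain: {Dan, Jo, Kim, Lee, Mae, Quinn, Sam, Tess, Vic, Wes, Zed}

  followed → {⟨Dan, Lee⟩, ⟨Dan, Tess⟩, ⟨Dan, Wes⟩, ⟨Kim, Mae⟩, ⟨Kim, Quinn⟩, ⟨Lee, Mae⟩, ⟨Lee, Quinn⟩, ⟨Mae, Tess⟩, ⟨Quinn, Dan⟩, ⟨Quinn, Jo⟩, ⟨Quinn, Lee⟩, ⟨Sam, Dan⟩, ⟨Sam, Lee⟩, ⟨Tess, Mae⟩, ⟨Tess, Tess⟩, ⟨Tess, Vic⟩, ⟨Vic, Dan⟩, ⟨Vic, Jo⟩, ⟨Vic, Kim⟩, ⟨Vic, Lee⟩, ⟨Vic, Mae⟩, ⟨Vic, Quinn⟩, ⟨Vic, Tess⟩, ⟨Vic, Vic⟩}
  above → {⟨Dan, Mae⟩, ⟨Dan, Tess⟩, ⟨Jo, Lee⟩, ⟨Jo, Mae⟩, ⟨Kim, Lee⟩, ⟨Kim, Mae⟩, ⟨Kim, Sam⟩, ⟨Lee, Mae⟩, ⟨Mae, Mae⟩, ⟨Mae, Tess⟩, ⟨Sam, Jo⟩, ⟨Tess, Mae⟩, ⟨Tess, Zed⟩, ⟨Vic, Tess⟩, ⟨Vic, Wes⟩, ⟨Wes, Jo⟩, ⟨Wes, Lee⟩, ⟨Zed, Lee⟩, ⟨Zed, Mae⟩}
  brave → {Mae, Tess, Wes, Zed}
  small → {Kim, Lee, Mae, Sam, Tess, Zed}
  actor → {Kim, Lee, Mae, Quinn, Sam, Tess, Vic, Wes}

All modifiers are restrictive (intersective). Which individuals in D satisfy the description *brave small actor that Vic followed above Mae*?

⟦that Vic followed⟧ = {x : ⟨Vic, x⟩ ∈ ⟦followed⟧} = {Dan, Jo, Kim, Lee, Mae, Quinn, Tess, Vic}
⟦above Mae⟧ = {x : ⟨x, Mae⟩ ∈ ⟦above⟧} = {Dan, Jo, Kim, Lee, Mae, Tess, Zed}
⟦actor⟧ = {Kim, Lee, Mae, Quinn, Sam, Tess, Vic, Wes}
… ∩ ⟦that Vic followed⟧ = {Kim, Lee, Mae, Quinn, Sam, Tess, Vic, Wes} ∩ {Dan, Jo, Kim, Lee, Mae, Quinn, Tess, Vic} = {Kim, Lee, Mae, Quinn, Tess, Vic}
… ∩ ⟦above Mae⟧ = {Kim, Lee, Mae, Quinn, Tess, Vic} ∩ {Dan, Jo, Kim, Lee, Mae, Tess, Zed} = {Kim, Lee, Mae, Tess}
… ∩ ⟦brave⟧ = {Kim, Lee, Mae, Tess} ∩ {Mae, Tess, Wes, Zed} = {Mae, Tess}
… ∩ ⟦small⟧ = {Mae, Tess} ∩ {Kim, Lee, Mae, Sam, Tess, Zed} = {Mae, Tess}
So ⟦brave small actor that Vic followed above Mae⟧ = {Mae, Tess}.

{Mae, Tess}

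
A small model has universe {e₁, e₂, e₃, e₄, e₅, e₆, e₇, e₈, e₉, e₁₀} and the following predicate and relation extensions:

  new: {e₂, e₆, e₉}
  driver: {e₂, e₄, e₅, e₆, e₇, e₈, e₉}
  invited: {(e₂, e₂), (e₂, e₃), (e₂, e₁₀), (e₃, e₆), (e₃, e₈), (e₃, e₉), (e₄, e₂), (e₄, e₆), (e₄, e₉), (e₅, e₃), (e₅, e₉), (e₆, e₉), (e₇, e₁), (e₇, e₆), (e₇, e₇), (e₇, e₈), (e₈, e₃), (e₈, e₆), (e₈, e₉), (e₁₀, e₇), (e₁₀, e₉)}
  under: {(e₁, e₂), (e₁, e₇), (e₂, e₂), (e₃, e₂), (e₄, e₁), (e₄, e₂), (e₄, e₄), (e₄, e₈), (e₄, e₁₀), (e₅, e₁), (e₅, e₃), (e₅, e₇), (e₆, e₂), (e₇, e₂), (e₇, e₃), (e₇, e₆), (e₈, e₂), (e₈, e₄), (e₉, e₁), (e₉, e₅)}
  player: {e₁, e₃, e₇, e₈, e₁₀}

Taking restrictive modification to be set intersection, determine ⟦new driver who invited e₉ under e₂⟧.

{e₆}

⟦who invited e₉⟧ = {x : ⟨x, e₉⟩ ∈ ⟦invited⟧} = {e₃, e₄, e₅, e₆, e₈, e₁₀}
⟦under e₂⟧ = {x : ⟨x, e₂⟩ ∈ ⟦under⟧} = {e₁, e₂, e₃, e₄, e₆, e₇, e₈}
⟦driver⟧ = {e₂, e₄, e₅, e₆, e₇, e₈, e₉}
… ∩ ⟦who invited e₉⟧ = {e₂, e₄, e₅, e₆, e₇, e₈, e₉} ∩ {e₃, e₄, e₅, e₆, e₈, e₁₀} = {e₄, e₅, e₆, e₈}
… ∩ ⟦under e₂⟧ = {e₄, e₅, e₆, e₈} ∩ {e₁, e₂, e₃, e₄, e₆, e₇, e₈} = {e₄, e₆, e₈}
… ∩ ⟦new⟧ = {e₄, e₆, e₈} ∩ {e₂, e₆, e₉} = {e₆}
So ⟦new driver who invited e₉ under e₂⟧ = {e₆}.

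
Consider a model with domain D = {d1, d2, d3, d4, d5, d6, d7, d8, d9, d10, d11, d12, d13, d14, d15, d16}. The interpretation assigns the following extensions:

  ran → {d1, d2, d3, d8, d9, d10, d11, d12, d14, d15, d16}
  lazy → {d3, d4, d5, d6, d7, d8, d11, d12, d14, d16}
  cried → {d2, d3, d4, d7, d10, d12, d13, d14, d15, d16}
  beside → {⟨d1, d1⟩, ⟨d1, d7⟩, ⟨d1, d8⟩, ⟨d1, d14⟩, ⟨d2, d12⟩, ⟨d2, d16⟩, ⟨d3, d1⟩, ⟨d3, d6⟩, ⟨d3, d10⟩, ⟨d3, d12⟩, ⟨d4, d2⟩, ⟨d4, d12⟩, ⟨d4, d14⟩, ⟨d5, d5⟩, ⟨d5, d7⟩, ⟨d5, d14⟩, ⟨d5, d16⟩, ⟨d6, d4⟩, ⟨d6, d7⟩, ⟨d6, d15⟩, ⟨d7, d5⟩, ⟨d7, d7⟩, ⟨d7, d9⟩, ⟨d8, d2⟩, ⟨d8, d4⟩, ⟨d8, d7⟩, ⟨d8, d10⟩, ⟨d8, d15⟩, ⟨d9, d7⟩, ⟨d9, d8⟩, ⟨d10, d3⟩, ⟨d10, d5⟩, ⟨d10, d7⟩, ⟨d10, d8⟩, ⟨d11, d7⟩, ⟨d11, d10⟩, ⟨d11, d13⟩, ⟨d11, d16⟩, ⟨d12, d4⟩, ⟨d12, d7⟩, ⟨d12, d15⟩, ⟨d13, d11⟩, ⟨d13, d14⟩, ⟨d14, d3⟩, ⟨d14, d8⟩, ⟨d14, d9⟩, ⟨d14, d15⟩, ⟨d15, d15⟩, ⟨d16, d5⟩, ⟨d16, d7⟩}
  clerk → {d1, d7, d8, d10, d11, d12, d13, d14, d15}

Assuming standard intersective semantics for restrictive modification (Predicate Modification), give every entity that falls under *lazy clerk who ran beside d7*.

⟦who ran⟧ = ⟦ran⟧ = {d1, d2, d3, d8, d9, d10, d11, d12, d14, d15, d16}
⟦beside d7⟧ = {x : ⟨x, d7⟩ ∈ ⟦beside⟧} = {d1, d5, d6, d7, d8, d9, d10, d11, d12, d16}
⟦clerk⟧ = {d1, d7, d8, d10, d11, d12, d13, d14, d15}
… ∩ ⟦who ran⟧ = {d1, d7, d8, d10, d11, d12, d13, d14, d15} ∩ {d1, d2, d3, d8, d9, d10, d11, d12, d14, d15, d16} = {d1, d8, d10, d11, d12, d14, d15}
… ∩ ⟦beside d7⟧ = {d1, d8, d10, d11, d12, d14, d15} ∩ {d1, d5, d6, d7, d8, d9, d10, d11, d12, d16} = {d1, d8, d10, d11, d12}
… ∩ ⟦lazy⟧ = {d1, d8, d10, d11, d12} ∩ {d3, d4, d5, d6, d7, d8, d11, d12, d14, d16} = {d8, d11, d12}
So ⟦lazy clerk who ran beside d7⟧ = {d8, d11, d12}.

{d8, d11, d12}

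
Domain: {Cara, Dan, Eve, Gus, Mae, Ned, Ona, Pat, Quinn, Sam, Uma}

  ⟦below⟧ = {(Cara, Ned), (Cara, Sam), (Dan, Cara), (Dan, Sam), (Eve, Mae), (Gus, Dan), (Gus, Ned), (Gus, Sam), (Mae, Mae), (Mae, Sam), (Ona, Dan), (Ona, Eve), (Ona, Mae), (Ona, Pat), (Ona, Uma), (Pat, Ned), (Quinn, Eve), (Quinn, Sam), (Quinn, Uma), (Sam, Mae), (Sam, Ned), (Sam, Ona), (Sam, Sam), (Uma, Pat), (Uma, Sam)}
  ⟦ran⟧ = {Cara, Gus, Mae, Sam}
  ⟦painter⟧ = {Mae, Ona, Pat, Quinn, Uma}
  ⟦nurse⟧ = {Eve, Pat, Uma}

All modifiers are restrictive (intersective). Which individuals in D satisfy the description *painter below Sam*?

{Mae, Quinn, Uma}

⟦below Sam⟧ = {x : ⟨x, Sam⟩ ∈ ⟦below⟧} = {Cara, Dan, Gus, Mae, Quinn, Sam, Uma}
⟦painter⟧ = {Mae, Ona, Pat, Quinn, Uma}
… ∩ ⟦below Sam⟧ = {Mae, Ona, Pat, Quinn, Uma} ∩ {Cara, Dan, Gus, Mae, Quinn, Sam, Uma} = {Mae, Quinn, Uma}
So ⟦painter below Sam⟧ = {Mae, Quinn, Uma}.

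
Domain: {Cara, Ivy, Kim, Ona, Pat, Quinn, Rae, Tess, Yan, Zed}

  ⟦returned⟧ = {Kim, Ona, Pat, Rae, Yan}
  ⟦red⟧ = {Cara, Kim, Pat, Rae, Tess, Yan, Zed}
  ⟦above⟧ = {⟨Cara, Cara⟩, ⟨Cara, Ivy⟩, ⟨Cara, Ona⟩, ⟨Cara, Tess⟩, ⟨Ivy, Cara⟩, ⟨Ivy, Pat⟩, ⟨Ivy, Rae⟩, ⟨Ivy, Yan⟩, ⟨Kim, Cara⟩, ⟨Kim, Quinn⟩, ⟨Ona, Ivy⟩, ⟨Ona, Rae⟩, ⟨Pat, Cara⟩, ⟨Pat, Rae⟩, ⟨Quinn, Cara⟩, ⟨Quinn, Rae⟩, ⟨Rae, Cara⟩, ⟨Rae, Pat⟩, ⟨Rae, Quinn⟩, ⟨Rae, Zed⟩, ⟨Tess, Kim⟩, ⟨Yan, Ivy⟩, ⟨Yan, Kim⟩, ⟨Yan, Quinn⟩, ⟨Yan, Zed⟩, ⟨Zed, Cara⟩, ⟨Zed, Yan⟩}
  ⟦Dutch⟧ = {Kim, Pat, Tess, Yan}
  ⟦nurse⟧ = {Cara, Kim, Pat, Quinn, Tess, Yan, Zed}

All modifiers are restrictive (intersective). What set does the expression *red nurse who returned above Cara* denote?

{Kim, Pat}

⟦who returned⟧ = ⟦returned⟧ = {Kim, Ona, Pat, Rae, Yan}
⟦above Cara⟧ = {x : ⟨x, Cara⟩ ∈ ⟦above⟧} = {Cara, Ivy, Kim, Pat, Quinn, Rae, Zed}
⟦nurse⟧ = {Cara, Kim, Pat, Quinn, Tess, Yan, Zed}
… ∩ ⟦who returned⟧ = {Cara, Kim, Pat, Quinn, Tess, Yan, Zed} ∩ {Kim, Ona, Pat, Rae, Yan} = {Kim, Pat, Yan}
… ∩ ⟦above Cara⟧ = {Kim, Pat, Yan} ∩ {Cara, Ivy, Kim, Pat, Quinn, Rae, Zed} = {Kim, Pat}
… ∩ ⟦red⟧ = {Kim, Pat} ∩ {Cara, Kim, Pat, Rae, Tess, Yan, Zed} = {Kim, Pat}
So ⟦red nurse who returned above Cara⟧ = {Kim, Pat}.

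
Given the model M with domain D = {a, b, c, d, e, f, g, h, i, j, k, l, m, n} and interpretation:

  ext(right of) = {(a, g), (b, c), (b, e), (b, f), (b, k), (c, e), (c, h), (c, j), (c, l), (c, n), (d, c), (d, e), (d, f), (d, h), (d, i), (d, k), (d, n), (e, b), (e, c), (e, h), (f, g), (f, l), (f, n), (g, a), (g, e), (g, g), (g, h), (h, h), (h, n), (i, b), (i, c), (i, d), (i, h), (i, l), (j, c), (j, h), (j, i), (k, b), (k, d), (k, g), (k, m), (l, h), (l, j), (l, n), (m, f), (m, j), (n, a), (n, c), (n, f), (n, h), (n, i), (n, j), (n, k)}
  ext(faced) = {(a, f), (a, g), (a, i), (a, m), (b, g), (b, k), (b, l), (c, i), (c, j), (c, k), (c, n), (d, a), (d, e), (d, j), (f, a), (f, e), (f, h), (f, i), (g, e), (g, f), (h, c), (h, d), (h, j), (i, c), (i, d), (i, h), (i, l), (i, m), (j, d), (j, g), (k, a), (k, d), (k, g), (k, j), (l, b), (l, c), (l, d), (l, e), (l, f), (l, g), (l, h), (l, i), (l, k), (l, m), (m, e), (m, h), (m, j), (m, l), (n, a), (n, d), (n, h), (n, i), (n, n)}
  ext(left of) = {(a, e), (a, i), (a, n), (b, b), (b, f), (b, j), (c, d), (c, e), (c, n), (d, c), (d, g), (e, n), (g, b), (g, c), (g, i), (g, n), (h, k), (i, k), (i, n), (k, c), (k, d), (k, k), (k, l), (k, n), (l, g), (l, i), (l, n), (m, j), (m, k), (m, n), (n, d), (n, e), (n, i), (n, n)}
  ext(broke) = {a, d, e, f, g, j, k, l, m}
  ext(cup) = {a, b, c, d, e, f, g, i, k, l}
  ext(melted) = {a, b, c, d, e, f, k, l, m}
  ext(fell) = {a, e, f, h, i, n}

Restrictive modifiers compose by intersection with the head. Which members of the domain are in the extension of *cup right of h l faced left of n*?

⟦right of h⟧ = {x : ⟨x, h⟩ ∈ ⟦right of⟧} = {c, d, e, g, h, i, j, l, n}
⟦l faced⟧ = {x : ⟨l, x⟩ ∈ ⟦faced⟧} = {b, c, d, e, f, g, h, i, k, m}
⟦left of n⟧ = {x : ⟨x, n⟩ ∈ ⟦left of⟧} = {a, c, e, g, i, k, l, m, n}
⟦cup⟧ = {a, b, c, d, e, f, g, i, k, l}
… ∩ ⟦right of h⟧ = {a, b, c, d, e, f, g, i, k, l} ∩ {c, d, e, g, h, i, j, l, n} = {c, d, e, g, i, l}
… ∩ ⟦l faced⟧ = {c, d, e, g, i, l} ∩ {b, c, d, e, f, g, h, i, k, m} = {c, d, e, g, i}
… ∩ ⟦left of n⟧ = {c, d, e, g, i} ∩ {a, c, e, g, i, k, l, m, n} = {c, e, g, i}
So ⟦cup right of h l faced left of n⟧ = {c, e, g, i}.

{c, e, g, i}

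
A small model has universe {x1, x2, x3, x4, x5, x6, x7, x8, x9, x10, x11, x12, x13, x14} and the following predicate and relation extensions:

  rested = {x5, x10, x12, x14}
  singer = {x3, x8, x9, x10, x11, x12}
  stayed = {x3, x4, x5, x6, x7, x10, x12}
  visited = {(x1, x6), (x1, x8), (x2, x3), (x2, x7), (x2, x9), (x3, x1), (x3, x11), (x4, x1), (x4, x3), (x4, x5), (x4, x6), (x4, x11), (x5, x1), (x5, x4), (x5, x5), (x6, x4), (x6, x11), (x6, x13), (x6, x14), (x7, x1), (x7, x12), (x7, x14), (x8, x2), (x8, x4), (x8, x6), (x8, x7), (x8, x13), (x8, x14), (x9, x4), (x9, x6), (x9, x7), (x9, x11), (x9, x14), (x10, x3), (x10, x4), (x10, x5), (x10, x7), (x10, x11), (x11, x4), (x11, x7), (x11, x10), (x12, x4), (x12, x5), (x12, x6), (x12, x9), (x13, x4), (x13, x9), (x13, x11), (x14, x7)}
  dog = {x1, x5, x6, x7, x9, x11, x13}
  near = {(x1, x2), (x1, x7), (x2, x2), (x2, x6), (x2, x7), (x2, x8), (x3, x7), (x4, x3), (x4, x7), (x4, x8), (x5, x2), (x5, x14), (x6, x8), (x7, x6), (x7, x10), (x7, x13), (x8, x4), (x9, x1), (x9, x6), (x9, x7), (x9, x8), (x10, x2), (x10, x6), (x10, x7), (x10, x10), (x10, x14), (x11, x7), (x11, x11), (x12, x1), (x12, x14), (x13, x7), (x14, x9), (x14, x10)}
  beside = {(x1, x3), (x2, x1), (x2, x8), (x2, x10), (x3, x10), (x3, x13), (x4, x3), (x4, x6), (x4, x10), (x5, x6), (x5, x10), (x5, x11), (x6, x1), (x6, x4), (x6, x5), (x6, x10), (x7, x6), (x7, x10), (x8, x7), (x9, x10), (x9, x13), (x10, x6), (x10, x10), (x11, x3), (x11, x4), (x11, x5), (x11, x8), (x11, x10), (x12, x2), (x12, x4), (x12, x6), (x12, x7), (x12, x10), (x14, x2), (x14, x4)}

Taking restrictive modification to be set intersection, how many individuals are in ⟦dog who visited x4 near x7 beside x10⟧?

2

⟦who visited x4⟧ = {x : ⟨x, x4⟩ ∈ ⟦visited⟧} = {x5, x6, x8, x9, x10, x11, x12, x13}
⟦near x7⟧ = {x : ⟨x, x7⟩ ∈ ⟦near⟧} = {x1, x2, x3, x4, x9, x10, x11, x13}
⟦beside x10⟧ = {x : ⟨x, x10⟩ ∈ ⟦beside⟧} = {x2, x3, x4, x5, x6, x7, x9, x10, x11, x12}
⟦dog⟧ = {x1, x5, x6, x7, x9, x11, x13}
… ∩ ⟦who visited x4⟧ = {x1, x5, x6, x7, x9, x11, x13} ∩ {x5, x6, x8, x9, x10, x11, x12, x13} = {x5, x6, x9, x11, x13}
… ∩ ⟦near x7⟧ = {x5, x6, x9, x11, x13} ∩ {x1, x2, x3, x4, x9, x10, x11, x13} = {x9, x11, x13}
… ∩ ⟦beside x10⟧ = {x9, x11, x13} ∩ {x2, x3, x4, x5, x6, x7, x9, x10, x11, x12} = {x9, x11}
⟦dog who visited x4 near x7 beside x10⟧ = {x9, x11}, so the cardinality is 2.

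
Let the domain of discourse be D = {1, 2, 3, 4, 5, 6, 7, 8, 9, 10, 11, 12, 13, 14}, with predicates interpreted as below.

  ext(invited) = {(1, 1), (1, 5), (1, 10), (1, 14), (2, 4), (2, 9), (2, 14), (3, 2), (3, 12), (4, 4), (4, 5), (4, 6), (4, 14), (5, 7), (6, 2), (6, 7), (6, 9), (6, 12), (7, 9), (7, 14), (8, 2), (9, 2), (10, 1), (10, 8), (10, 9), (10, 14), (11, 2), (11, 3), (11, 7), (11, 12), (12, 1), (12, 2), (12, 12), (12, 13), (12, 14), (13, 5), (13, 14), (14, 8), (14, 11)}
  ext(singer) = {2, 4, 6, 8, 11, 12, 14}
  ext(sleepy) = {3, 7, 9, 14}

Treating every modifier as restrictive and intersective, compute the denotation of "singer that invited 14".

{2, 4, 12}

⟦that invited 14⟧ = {x : ⟨x, 14⟩ ∈ ⟦invited⟧} = {1, 2, 4, 7, 10, 12, 13}
⟦singer⟧ = {2, 4, 6, 8, 11, 12, 14}
… ∩ ⟦that invited 14⟧ = {2, 4, 6, 8, 11, 12, 14} ∩ {1, 2, 4, 7, 10, 12, 13} = {2, 4, 12}
So ⟦singer that invited 14⟧ = {2, 4, 12}.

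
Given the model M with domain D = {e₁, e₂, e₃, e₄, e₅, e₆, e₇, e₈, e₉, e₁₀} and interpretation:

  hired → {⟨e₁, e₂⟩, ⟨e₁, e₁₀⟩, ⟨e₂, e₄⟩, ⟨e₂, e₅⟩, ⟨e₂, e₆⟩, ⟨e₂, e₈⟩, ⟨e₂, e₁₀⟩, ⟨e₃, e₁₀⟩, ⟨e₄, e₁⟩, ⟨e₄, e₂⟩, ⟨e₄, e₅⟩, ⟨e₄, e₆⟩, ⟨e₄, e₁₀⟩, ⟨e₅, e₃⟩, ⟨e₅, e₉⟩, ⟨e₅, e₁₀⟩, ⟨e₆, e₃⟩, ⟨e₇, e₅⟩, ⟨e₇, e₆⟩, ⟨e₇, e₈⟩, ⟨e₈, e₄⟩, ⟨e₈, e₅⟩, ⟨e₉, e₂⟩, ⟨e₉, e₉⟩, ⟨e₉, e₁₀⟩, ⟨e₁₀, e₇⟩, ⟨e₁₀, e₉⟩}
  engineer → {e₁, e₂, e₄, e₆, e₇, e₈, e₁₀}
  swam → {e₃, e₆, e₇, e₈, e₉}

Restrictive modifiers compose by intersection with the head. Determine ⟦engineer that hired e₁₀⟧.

⟦that hired e₁₀⟧ = {x : ⟨x, e₁₀⟩ ∈ ⟦hired⟧} = {e₁, e₂, e₃, e₄, e₅, e₉}
⟦engineer⟧ = {e₁, e₂, e₄, e₆, e₇, e₈, e₁₀}
… ∩ ⟦that hired e₁₀⟧ = {e₁, e₂, e₄, e₆, e₇, e₈, e₁₀} ∩ {e₁, e₂, e₃, e₄, e₅, e₉} = {e₁, e₂, e₄}
So ⟦engineer that hired e₁₀⟧ = {e₁, e₂, e₄}.

{e₁, e₂, e₄}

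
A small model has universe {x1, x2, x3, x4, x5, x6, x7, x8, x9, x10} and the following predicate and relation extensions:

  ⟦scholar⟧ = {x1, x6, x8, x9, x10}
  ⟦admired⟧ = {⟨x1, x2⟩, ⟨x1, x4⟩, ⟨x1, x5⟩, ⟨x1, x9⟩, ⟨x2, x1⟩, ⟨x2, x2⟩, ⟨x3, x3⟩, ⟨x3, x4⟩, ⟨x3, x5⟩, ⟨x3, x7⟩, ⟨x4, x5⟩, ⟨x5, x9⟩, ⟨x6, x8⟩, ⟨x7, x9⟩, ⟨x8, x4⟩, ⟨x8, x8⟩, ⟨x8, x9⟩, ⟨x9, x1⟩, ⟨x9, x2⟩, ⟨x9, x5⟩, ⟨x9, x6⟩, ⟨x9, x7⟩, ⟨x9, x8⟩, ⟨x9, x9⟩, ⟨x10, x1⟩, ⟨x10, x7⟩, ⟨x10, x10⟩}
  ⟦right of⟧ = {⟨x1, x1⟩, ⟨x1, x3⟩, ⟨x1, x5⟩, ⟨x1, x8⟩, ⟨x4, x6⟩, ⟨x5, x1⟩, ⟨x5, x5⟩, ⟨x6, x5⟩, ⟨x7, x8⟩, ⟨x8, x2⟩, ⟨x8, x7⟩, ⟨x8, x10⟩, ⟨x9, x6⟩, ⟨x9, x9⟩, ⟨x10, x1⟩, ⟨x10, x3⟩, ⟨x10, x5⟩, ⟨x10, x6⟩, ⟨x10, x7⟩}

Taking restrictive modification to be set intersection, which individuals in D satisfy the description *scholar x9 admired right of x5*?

{x1, x6}

⟦x9 admired⟧ = {x : ⟨x9, x⟩ ∈ ⟦admired⟧} = {x1, x2, x5, x6, x7, x8, x9}
⟦right of x5⟧ = {x : ⟨x, x5⟩ ∈ ⟦right of⟧} = {x1, x5, x6, x10}
⟦scholar⟧ = {x1, x6, x8, x9, x10}
… ∩ ⟦x9 admired⟧ = {x1, x6, x8, x9, x10} ∩ {x1, x2, x5, x6, x7, x8, x9} = {x1, x6, x8, x9}
… ∩ ⟦right of x5⟧ = {x1, x6, x8, x9} ∩ {x1, x5, x6, x10} = {x1, x6}
So ⟦scholar x9 admired right of x5⟧ = {x1, x6}.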